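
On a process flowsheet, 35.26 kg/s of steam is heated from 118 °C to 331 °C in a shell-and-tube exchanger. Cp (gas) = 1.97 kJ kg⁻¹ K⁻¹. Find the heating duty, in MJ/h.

Q = ṁ·Cp·ΔT = 35.26 × 1.97 × (331 − 118) = 14795 kJ/s
Heating duty = 53264 MJ/h

Q = 53300 MJ/h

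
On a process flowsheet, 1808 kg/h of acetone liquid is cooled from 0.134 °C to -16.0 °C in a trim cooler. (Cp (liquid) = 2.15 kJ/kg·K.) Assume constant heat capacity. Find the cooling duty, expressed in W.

Q = ṁ·Cp·ΔT = 1808 × 2.15 × (-16.0 − 0.134) = -62716 kJ/h
Converting: 62716 / 3600 s = 17.421 kW
Cooling duty = 17421 W

Q_c = 17400 W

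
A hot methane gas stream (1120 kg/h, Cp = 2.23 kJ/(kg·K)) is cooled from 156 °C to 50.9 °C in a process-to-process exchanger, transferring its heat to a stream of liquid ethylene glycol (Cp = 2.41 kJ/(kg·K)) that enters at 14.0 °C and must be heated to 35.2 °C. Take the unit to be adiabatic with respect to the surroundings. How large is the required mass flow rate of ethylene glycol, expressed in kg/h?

Heat released by hot stream: Q = 1120 × 2.23 × (156 − 50.9) = 262500 kJ/h
Energy balance on cold side (adiabatic exchanger): Q = ṁ_c·Cp_c·(T_c,out − T_c,in)
ṁ_c = 262500 / [2.41 × (35.2 − 14.0)] = 5137.7 kg/h

ṁ_c = 5140 kg/h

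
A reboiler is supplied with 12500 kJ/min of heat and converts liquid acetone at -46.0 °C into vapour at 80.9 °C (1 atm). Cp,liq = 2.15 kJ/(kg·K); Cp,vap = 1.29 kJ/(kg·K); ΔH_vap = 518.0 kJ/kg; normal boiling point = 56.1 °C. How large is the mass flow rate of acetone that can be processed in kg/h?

Δh = 2.15×(56.1−-46.0) + 518.0 + 1.29×(80.9−56.1) = 769.51 kJ/kg
Q = 12500 kJ/min = 208.33 kJ/s = 750000 kJ/h
ṁ = Q/Δh = 750000 / 769.51 = 974.65 kg/h

ṁ = 975 kg/h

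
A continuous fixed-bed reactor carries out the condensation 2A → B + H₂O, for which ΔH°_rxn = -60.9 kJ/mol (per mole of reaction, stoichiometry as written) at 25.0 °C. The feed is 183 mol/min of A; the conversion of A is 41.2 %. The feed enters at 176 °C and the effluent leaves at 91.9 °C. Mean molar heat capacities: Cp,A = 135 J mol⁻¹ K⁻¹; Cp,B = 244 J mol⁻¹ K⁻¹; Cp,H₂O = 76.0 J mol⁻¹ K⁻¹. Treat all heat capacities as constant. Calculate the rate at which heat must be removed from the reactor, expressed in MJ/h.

Extent of reaction ξ = 0.412 × 183 / 2 = 37.698 mol/min
Reaction term: ξ·ΔH°_rxn = 37.698 × -60.9 = -2295.8 kJ/min
Sensible, feed 176→25 °C: -3730.5 kJ/min
Outlet flows (mol/min): A 107.6, B 37.698, H₂O 37.698
Sensible, products 25→91.9 °C: 1778.9 kJ/min
Q = ΔH = -4247.4 kJ/min = -70.79 kW
Heat removed = 254.84 MJ/h

Q_out = 255 MJ/h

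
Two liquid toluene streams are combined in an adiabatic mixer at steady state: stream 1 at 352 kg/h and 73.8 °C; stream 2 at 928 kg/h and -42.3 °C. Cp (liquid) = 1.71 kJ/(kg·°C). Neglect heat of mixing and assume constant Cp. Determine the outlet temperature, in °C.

Adiabatic, steady state ⇒ Σ ṁᵢCp,ᵢ(T_out − Tᵢ) = 0
T_out = Σ ṁᵢCp,ᵢTᵢ / Σ ṁᵢCp,ᵢ
      = -22703 / 2188.8 = -10.372 °C

T_out = -10.4 °C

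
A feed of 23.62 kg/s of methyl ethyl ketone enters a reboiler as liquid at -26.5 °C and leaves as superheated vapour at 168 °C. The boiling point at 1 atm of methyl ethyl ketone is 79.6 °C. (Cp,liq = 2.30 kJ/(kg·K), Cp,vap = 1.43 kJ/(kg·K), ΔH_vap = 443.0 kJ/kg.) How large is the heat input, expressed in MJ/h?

liquid -26.5→79.6 °C: 244.03 kJ/kg
vaporisation at 79.6 °C: 443 kJ/kg
vapour 79.6→168 °C: 126.41 kJ/kg
Δh = 244.03 + 443 + 126.41 = 813.44 kJ/kg
Q = ṁ·Δh = 23.62 kg/s × 813.44 kJ/kg = 19214 kJ/s
|Q| = 19214 kW = 69169 MJ/h

Q = 69200 MJ/h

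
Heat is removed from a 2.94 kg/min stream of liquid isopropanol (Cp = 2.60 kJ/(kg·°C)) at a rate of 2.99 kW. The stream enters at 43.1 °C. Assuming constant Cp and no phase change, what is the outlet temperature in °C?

T_out = 19.6 °C

Q = 2.99 kW = 179.4 kJ/min
ΔT = Q/(ṁ·Cp) = 179.4/(2.94×2.60) = 23.469 K
T_out = 43.1 − 23.469 = 19.631 °C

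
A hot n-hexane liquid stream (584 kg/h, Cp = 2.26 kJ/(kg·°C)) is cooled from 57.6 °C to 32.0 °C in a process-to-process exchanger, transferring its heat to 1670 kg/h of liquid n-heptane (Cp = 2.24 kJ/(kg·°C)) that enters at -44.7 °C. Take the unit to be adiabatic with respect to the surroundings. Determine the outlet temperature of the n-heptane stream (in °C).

T_c,out = -35.7 °C

Heat released by hot stream: Q = 584 × 2.26 × (57.6 − 32.0) = 33788 kJ/h
Energy balance on cold side (adiabatic exchanger): Q = ṁ_c·Cp_c·(T_c,out − T_c,in)
T_c,out = -44.7 + 33788/(1670 × 2.24) = -35.668 °C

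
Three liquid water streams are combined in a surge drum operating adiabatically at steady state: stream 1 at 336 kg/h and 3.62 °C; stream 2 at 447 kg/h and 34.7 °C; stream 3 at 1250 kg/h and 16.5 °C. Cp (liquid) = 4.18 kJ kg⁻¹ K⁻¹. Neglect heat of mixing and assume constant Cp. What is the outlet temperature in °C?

T_out = 18.4 °C

No heat crosses the boundary, so H_out = H_in.
T_out = Σ ṁᵢCp,ᵢTᵢ / Σ ṁᵢCp,ᵢ
      = 156130 / 8497.9 = 18.373 °C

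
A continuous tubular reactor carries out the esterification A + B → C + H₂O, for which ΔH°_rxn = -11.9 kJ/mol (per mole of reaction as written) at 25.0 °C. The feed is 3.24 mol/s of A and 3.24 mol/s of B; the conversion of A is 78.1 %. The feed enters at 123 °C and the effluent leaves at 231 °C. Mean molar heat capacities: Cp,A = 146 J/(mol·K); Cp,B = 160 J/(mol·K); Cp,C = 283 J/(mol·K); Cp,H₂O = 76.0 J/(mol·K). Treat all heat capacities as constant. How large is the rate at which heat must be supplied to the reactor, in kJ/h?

Extent of reaction ξ = 0.781 × 3.24 = 2.5304 mol/s
Reaction term: ξ·ΔH°_rxn = 2.5304 × -11.9 = -30.112 kJ/s
Sensible, feed 123→25 °C: -97.161 kJ/s
Outlet flows (mol/s): A 0.70956, B 0.70956, C 2.5304, H₂O 2.5304
Sensible, products 25→231 °C: 231.86 kJ/s
Q = ΔH = 104.59 kJ/s = 104.59 kW
Heat supplied = 376530 kJ/h

Q_in = 377000 kJ/h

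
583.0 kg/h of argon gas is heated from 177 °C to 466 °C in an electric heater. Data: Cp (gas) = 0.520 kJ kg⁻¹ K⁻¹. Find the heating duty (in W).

Q = 24300 W

Q = ṁ·Cp·ΔT = 583.0 × 0.520 × (466 − 177) = 87613 kJ/h
Converting: 87613 / 3600 s = 24.337 kW
Heating duty = 24337 W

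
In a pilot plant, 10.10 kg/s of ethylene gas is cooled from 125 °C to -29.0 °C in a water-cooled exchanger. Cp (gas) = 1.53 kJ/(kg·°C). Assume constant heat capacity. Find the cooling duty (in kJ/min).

Q = ṁ·Cp·ΔT = 10.10 × 1.53 × (-29.0 − 125) = -2379.8 kJ/s
Cooling duty = 142790 kJ/min

Q_c = 143000 kJ/min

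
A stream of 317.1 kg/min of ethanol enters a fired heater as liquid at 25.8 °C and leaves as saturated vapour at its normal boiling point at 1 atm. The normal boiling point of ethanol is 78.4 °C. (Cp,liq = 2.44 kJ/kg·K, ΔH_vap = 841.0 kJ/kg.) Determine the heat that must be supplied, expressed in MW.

Q = 5.12 MW

liquid 25.8→78.4 °C: 128.34 kJ/kg
vaporisation at 78.4 °C: 841 kJ/kg
Δh = 128.34 + 841 = 969.34 kJ/kg
Q = ṁ·Δh = 317.1 kg/min × 969.34 kJ/kg = 307380 kJ/min
|Q| = 5123 kW = 5.123 MW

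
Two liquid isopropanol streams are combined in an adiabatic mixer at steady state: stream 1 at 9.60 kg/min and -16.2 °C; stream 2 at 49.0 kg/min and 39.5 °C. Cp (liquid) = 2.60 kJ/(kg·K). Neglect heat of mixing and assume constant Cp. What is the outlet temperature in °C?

T_out = 30.4 °C

Adiabatic, steady state ⇒ Σ ṁᵢCp,ᵢ(T_out − Tᵢ) = 0
Σ ṁᵢCp,ᵢTᵢ = 9.60×2.60×-16.2 + 49.0×2.60×39.5 = 4627.9
Σ ṁᵢCp,ᵢ = 9.60×2.60 + 49.0×2.60 = 152.36
T_out = 4627.9 / 152.36 = 30.375 °C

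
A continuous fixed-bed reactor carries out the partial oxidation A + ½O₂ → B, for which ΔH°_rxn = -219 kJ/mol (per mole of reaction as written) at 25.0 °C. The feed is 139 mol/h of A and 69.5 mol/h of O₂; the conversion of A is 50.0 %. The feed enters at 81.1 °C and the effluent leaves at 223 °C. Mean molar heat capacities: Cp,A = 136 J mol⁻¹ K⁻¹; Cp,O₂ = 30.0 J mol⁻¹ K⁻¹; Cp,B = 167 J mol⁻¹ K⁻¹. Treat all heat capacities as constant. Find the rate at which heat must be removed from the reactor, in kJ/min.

Extent of reaction ξ = 0.500 × 139 = 69.5 mol/h
Reaction term: ξ·ΔH°_rxn = 69.5 × -219 = -15220 kJ/h
Sensible, feed 81.1→25 °C: -1177.5 kJ/h
Outlet flows (mol/h): A 69.5, O₂ 34.75, B 69.5
Sensible, products 25→223 °C: 4376 kJ/h
Q = ΔH = -12022 kJ/h = -3.3394 kW
Heat removed = 200.37 kJ/min

Q_out = 200 kJ/min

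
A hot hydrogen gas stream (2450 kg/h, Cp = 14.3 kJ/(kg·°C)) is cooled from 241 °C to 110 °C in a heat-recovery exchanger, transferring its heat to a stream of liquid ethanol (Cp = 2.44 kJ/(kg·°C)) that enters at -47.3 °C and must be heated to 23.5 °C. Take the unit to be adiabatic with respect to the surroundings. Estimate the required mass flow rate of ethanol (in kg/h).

Heat released by hot stream: Q = 2450 × 14.3 × (241 − 110) = 4.5896e+06 kJ/h
Energy balance on cold side (adiabatic exchanger): Q = ṁ_c·Cp_c·(T_c,out − T_c,in)
ṁ_c = 4.5896e+06 / [2.44 × (23.5 − -47.3)] = 26567 kg/h

ṁ_c = 26600 kg/h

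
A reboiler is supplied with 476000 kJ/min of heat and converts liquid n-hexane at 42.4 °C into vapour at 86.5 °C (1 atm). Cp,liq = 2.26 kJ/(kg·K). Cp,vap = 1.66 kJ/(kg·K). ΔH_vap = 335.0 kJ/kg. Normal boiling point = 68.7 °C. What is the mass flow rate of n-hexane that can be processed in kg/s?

Δh = 2.26×(68.7−42.4) + 335.0 + 1.66×(86.5−68.7) = 423.99 kJ/kg
Q = 476000 kJ/min = 7933.3 kJ/s = 7933.3 kJ/s
ṁ = Q/Δh = 7933.3 / 423.99 = 18.711 kg/s

ṁ = 18.7 kg/s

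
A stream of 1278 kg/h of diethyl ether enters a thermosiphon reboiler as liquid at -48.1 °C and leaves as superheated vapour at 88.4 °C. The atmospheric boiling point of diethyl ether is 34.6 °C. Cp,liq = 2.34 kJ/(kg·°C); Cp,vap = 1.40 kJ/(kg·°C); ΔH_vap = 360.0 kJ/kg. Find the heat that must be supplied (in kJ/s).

Q = 223 kJ/s

liquid -48.1→34.6 °C: 193.52 kJ/kg
vaporisation at 34.6 °C: 360 kJ/kg
vapour 34.6→88.4 °C: 75.32 kJ/kg
Δh = 193.52 + 360 + 75.32 = 628.84 kJ/kg
Q = ṁ·Δh = 1278 kg/h × 628.84 kJ/kg = 803650 kJ/h
|Q| = 223.24 kW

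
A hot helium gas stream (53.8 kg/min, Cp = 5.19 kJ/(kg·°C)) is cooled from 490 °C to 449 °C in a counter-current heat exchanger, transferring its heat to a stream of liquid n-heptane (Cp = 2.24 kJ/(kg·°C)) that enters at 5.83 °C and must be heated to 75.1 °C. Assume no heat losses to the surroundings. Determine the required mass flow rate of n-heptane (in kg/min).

ṁ_c = 73.8 kg/min

Heat released by hot stream: Q = 53.8 × 5.19 × (490 − 449) = 11448 kJ/min
Energy balance on cold side (adiabatic exchanger): Q = ṁ_c·Cp_c·(T_c,out − T_c,in)
ṁ_c = 11448 / [2.24 × (75.1 − 5.83)] = 73.78 kg/min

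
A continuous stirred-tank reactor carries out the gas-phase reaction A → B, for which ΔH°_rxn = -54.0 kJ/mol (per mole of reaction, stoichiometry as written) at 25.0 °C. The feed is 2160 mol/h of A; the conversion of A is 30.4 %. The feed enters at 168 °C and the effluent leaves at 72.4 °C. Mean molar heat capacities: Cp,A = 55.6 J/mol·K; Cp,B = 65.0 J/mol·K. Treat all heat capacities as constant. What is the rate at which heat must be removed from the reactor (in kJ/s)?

Extent of reaction ξ = 0.304 × 2160 = 656.64 mol/h
Reaction term: ξ·ΔH°_rxn = 656.64 × -54.0 = -35459 kJ/h
Sensible, feed 168→25 °C: -17174 kJ/h
Outlet flows (mol/h): A 1503.4, B 656.64
Sensible, products 25→72.4 °C: 5985.1 kJ/h
Q = ΔH = -46647 kJ/h = -12.958 kW
Heat removed = 12.958 kJ/s

Q_out = 13.0 kJ/s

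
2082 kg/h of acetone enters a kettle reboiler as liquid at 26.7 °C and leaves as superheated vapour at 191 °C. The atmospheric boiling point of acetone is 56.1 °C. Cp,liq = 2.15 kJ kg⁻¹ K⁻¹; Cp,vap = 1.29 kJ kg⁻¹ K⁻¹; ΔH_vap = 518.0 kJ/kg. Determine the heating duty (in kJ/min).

liquid 26.7→56.1 °C: 63.21 kJ/kg
vaporisation at 56.1 °C: 518 kJ/kg
vapour 56.1→191 °C: 174.02 kJ/kg
Δh = 63.21 + 518 + 174.02 = 755.23 kJ/kg
Q = ṁ·Δh = 2082 kg/h × 755.23 kJ/kg = 1.5724e+06 kJ/h
|Q| = 436.78 kW = 26207 kJ/min

Q = 26200 kJ/min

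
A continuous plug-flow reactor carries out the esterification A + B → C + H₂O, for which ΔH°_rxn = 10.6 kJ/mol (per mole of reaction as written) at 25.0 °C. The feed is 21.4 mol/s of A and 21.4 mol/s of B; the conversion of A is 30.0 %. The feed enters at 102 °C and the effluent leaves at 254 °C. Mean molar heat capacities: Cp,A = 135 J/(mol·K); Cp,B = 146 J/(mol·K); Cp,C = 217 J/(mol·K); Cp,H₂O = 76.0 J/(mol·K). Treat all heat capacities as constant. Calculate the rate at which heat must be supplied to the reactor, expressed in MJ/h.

Extent of reaction ξ = 0.300 × 21.4 = 6.42 mol/s
Reaction term: ξ·ΔH°_rxn = 6.42 × 10.6 = 68.052 kJ/s
Sensible, feed 102→25 °C: -463.03 kJ/s
Outlet flows (mol/s): A 14.98, B 14.98, C 6.42, H₂O 6.42
Sensible, products 25→254 °C: 1394.7 kJ/s
Q = ΔH = 999.73 kJ/s = 999.73 kW
Heat supplied = 3599 MJ/h

Q_in = 3600 MJ/h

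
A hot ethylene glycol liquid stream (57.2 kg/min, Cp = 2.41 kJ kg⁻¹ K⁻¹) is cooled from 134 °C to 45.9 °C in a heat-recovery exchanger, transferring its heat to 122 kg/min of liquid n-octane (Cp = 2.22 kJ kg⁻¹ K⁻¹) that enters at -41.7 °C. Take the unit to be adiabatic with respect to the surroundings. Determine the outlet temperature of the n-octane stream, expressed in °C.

Heat released by hot stream: Q = 57.2 × 2.41 × (134 − 45.9) = 12145 kJ/min
Energy balance on cold side (adiabatic exchanger): Q = ṁ_c·Cp_c·(T_c,out − T_c,in)
T_c,out = -41.7 + 12145/(122 × 2.22) = 3.1411 °C

T_c,out = 3.14 °C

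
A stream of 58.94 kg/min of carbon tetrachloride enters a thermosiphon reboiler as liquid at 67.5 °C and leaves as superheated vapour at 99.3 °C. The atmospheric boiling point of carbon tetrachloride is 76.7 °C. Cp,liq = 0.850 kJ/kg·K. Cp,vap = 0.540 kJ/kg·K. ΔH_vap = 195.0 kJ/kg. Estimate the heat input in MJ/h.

liquid 67.5→76.7 °C: 7.82 kJ/kg
vaporisation at 76.7 °C: 195 kJ/kg
vapour 76.7→99.3 °C: 12.204 kJ/kg
Δh = 7.82 + 195 + 12.204 = 215.02 kJ/kg
Q = ṁ·Δh = 58.94 kg/min × 215.02 kJ/kg = 12674 kJ/min
|Q| = 211.23 kW = 760.41 MJ/h

Q = 760 MJ/h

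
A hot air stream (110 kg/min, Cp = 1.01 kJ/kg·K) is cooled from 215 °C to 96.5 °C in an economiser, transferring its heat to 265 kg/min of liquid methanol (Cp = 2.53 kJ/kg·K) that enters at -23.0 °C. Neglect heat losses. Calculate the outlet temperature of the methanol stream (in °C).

Heat released by hot stream: Q = 110 × 1.01 × (215 − 96.5) = 13165 kJ/min
Energy balance on cold side (adiabatic exchanger): Q = ṁ_c·Cp_c·(T_c,out − T_c,in)
T_c,out = -23.0 + 13165/(265 × 2.53) = -3.3634 °C

T_c,out = -3.36 °C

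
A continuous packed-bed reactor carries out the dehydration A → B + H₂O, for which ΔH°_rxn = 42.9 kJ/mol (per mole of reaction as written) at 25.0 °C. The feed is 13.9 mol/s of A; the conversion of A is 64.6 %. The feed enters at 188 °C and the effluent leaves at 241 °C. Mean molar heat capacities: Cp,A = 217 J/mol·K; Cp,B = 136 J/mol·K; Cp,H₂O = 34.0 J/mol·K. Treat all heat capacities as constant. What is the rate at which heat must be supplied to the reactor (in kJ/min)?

Q_in = 27200 kJ/min

Extent of reaction ξ = 0.646 × 13.9 = 8.9794 mol/s
Reaction term: ξ·ΔH°_rxn = 8.9794 × 42.9 = 385.22 kJ/s
Sensible, feed 188→25 °C: -491.66 kJ/s
Outlet flows (mol/s): A 4.9206, B 8.9794, H₂O 8.9794
Sensible, products 25→241 °C: 560.36 kJ/s
Q = ΔH = 453.92 kJ/s = 453.92 kW
Heat supplied = 27235 kJ/min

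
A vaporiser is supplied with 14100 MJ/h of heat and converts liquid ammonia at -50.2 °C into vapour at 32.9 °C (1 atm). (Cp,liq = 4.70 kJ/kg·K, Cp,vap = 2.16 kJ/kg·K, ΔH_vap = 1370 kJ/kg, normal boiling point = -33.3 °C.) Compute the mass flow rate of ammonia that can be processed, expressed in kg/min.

Δh = 4.70×(-33.3−-50.2) + 1370 + 2.16×(32.9−-33.3) = 1592.4 kJ/kg
Q = 14100 MJ/h = 3916.7 kJ/s = 235000 kJ/min
ṁ = Q/Δh = 235000 / 1592.4 = 147.57 kg/min

ṁ = 148 kg/min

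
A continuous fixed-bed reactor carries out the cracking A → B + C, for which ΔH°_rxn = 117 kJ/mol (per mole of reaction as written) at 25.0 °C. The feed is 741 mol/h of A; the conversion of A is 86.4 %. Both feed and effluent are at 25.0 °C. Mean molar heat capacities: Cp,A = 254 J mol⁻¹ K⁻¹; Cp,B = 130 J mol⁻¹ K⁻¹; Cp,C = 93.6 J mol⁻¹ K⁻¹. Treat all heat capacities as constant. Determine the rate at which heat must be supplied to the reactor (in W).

Extent of reaction ξ = 0.864 × 741 = 640.22 mol/h
Reaction term: ξ·ΔH°_rxn = 640.22 × 117 = 74906 kJ/h
Q = ΔH = 74906 kJ/h = 20.807 kW
Heat supplied = 20807 W

Q_in = 20800 W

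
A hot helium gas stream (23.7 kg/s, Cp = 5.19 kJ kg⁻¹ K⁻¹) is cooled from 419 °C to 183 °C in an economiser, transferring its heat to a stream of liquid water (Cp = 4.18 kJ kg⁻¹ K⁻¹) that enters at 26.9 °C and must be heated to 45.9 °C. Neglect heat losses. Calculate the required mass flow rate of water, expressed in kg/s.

Heat released by hot stream: Q = 23.7 × 5.19 × (419 − 183) = 29029 kJ/s
Energy balance on cold side (adiabatic exchanger): Q = ṁ_c·Cp_c·(T_c,out − T_c,in)
ṁ_c = 29029 / [4.18 × (45.9 − 26.9)] = 365.51 kg/s

ṁ_c = 366 kg/s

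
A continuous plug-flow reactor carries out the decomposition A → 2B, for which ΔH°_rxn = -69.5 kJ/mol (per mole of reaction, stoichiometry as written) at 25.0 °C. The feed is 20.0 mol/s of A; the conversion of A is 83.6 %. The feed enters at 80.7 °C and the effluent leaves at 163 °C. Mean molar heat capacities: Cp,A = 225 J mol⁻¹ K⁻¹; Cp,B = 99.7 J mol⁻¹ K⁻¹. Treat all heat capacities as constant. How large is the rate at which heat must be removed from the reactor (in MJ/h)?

Extent of reaction ξ = 0.836 × 20.0 = 16.72 mol/s
Reaction term: ξ·ΔH°_rxn = 16.72 × -69.5 = -1162 kJ/s
Sensible, feed 80.7→25 °C: -250.65 kJ/s
Outlet flows (mol/s): A 3.28, B 33.44
Sensible, products 25→163 °C: 561.93 kJ/s
Q = ΔH = -850.76 kJ/s = -850.76 kW
Heat removed = 3062.7 MJ/h

Q_out = 3060 MJ/h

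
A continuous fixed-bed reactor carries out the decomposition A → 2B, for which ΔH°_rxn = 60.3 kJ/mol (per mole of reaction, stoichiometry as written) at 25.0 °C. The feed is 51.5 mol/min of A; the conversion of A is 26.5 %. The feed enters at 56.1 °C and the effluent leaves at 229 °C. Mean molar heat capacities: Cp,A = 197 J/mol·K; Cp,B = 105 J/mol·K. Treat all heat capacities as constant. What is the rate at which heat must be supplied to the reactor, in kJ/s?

Q_in = 43.6 kJ/s

Extent of reaction ξ = 0.265 × 51.5 = 13.648 mol/min
Reaction term: ξ·ΔH°_rxn = 13.648 × 60.3 = 822.94 kJ/min
Sensible, feed 56.1→25 °C: -315.53 kJ/min
Outlet flows (mol/min): A 37.852, B 27.295
Sensible, products 25→229 °C: 2105.9 kJ/min
Q = ΔH = 2613.3 kJ/min = 43.555 kW
Heat supplied = 43.555 kJ/s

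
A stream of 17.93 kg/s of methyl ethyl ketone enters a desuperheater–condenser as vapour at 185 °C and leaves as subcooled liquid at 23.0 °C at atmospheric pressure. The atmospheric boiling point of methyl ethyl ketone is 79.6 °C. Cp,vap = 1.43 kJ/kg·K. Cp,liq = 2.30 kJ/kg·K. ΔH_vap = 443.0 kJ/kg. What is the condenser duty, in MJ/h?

Q_c = 46700 MJ/h

vapour 185→79.6 °C: -150.72 kJ/kg
condensation at 79.6 °C: -443 kJ/kg
liquid 79.6→23.0 °C: -130.18 kJ/kg
Δh = -150.72 + -443 + -130.18 = -723.9 kJ/kg
Q = ṁ·Δh = 17.93 kg/s × -723.9 kJ/kg = -12980 kJ/s
|Q| = 12980 kW = 46726 MJ/h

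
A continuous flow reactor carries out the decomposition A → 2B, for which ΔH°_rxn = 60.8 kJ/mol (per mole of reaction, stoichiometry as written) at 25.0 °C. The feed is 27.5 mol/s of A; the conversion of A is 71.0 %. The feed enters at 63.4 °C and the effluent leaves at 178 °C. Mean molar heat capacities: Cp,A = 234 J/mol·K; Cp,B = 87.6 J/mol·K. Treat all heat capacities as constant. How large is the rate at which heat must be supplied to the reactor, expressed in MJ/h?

Extent of reaction ξ = 0.710 × 27.5 = 19.525 mol/s
Reaction term: ξ·ΔH°_rxn = 19.525 × 60.8 = 1187.1 kJ/s
Sensible, feed 63.4→25 °C: -247.1 kJ/s
Outlet flows (mol/s): A 7.975, B 39.05
Sensible, products 25→178 °C: 808.9 kJ/s
Q = ΔH = 1748.9 kJ/s = 1748.9 kW
Heat supplied = 6296.1 MJ/h

Q_in = 6300 MJ/h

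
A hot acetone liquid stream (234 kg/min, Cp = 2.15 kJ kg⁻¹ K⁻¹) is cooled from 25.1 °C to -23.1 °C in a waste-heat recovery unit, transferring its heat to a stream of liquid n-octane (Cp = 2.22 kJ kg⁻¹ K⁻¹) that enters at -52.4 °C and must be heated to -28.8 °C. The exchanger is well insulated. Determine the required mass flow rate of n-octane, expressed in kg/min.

ṁ_c = 463 kg/min

Heat released by hot stream: Q = 234 × 2.15 × (25.1 − -23.1) = 24249 kJ/min
Energy balance on cold side (adiabatic exchanger): Q = ṁ_c·Cp_c·(T_c,out − T_c,in)
ṁ_c = 24249 / [2.22 × (-28.8 − -52.4)] = 462.85 kg/min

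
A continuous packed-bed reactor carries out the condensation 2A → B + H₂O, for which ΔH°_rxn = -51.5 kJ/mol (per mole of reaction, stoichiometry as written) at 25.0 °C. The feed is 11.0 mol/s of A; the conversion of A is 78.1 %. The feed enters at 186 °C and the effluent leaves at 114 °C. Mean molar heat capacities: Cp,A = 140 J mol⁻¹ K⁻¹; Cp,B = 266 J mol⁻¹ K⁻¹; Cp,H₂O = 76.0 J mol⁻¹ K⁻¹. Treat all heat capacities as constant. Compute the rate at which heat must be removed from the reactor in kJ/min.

Q_out = 18500 kJ/min

Extent of reaction ξ = 0.781 × 11.0 / 2 = 4.2955 mol/s
Reaction term: ξ·ΔH°_rxn = 4.2955 × -51.5 = -221.22 kJ/s
Sensible, feed 186→25 °C: -247.94 kJ/s
Outlet flows (mol/s): A 2.409, B 4.2955, H₂O 4.2955
Sensible, products 25→114 °C: 160.76 kJ/s
Q = ΔH = -308.4 kJ/s = -308.4 kW
Heat removed = 18504 kJ/min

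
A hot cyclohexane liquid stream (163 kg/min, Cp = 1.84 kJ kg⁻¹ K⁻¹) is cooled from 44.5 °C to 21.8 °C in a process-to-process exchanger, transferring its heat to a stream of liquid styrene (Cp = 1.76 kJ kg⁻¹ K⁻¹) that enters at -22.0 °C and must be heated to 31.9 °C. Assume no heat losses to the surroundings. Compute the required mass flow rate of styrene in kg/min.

Heat released by hot stream: Q = 163 × 1.84 × (44.5 − 21.8) = 6808.2 kJ/min
Energy balance on cold side (adiabatic exchanger): Q = ṁ_c·Cp_c·(T_c,out − T_c,in)
ṁ_c = 6808.2 / [1.76 × (31.9 − -22.0)] = 71.768 kg/min

ṁ_c = 71.8 kg/min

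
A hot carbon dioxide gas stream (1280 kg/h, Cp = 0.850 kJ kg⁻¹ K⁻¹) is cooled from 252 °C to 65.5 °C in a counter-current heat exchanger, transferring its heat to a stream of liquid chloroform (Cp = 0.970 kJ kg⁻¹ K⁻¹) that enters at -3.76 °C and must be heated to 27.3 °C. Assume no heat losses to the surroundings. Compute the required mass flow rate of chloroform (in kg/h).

ṁ_c = 6730 kg/h

Heat released by hot stream: Q = 1280 × 0.850 × (252 − 65.5) = 202910 kJ/h
Energy balance on cold side (adiabatic exchanger): Q = ṁ_c·Cp_c·(T_c,out − T_c,in)
ṁ_c = 202910 / [0.970 × (27.3 − -3.76)] = 6735 kg/h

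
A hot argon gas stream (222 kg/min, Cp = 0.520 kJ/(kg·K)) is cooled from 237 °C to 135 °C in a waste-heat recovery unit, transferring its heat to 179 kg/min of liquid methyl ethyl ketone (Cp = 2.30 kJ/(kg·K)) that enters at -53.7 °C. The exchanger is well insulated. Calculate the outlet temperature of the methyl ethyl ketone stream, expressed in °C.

T_c,out = -25.1 °C

Heat released by hot stream: Q = 222 × 0.520 × (237 − 135) = 11775 kJ/min
Energy balance on cold side (adiabatic exchanger): Q = ṁ_c·Cp_c·(T_c,out − T_c,in)
T_c,out = -53.7 + 11775/(179 × 2.30) = -25.099 °C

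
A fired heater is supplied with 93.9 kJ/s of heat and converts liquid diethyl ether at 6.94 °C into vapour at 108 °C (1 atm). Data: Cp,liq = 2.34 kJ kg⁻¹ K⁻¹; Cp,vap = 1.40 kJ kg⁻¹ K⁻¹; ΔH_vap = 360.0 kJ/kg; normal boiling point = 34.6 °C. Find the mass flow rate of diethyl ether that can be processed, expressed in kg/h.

Δh = 2.34×(34.6−6.94) + 360.0 + 1.40×(108−34.6) = 527.48 kJ/kg
Q = 93.9 kJ/s = 93.9 kJ/s = 338040 kJ/h
ṁ = Q/Δh = 338040 / 527.48 = 640.85 kg/h

ṁ = 641 kg/h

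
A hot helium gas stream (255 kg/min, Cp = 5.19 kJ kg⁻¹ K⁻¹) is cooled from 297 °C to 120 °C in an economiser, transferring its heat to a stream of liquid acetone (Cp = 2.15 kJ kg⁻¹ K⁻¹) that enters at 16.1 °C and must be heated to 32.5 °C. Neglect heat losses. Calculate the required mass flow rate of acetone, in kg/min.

Heat released by hot stream: Q = 255 × 5.19 × (297 − 120) = 234250 kJ/min
Energy balance on cold side (adiabatic exchanger): Q = ṁ_c·Cp_c·(T_c,out − T_c,in)
ṁ_c = 234250 / [2.15 × (32.5 − 16.1)] = 6643.5 kg/min

ṁ_c = 6640 kg/min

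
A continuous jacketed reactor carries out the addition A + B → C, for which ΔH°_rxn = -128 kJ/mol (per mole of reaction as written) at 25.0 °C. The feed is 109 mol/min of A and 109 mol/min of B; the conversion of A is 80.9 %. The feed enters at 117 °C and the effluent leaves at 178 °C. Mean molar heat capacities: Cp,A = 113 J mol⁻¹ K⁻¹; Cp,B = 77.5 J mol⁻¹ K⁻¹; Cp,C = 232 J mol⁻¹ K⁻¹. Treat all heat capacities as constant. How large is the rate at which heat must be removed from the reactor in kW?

Q_out = 158 kW

Extent of reaction ξ = 0.809 × 109 = 88.181 mol/min
Reaction term: ξ·ΔH°_rxn = 88.181 × -128 = -11287 kJ/min
Sensible, feed 117→25 °C: -1910.3 kJ/min
Outlet flows (mol/min): A 20.819, B 20.819, C 88.181
Sensible, products 25→178 °C: 3736.9 kJ/min
Q = ΔH = -9460.6 kJ/min = -157.68 kW
Heat removed = 157.68 kW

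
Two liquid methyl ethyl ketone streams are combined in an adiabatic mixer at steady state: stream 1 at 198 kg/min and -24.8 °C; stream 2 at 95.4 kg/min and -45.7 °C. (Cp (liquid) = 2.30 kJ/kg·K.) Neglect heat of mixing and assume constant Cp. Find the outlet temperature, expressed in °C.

T_out = -31.6 °C

Energy balance with Q = 0: Σ ṁᵢCp,ᵢ(T_out − Tᵢ) = 0
T_out = Σ ṁᵢCp,ᵢTᵢ / Σ ṁᵢCp,ᵢ
      = -21321 / 674.82 = -31.596 °C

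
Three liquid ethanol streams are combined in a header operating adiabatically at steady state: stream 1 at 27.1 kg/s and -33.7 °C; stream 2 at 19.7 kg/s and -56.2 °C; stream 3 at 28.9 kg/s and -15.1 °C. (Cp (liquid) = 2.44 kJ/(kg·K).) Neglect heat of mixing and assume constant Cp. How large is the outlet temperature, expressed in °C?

T_out = -32.5 °C

Adiabatic, steady state ⇒ Σ ṁᵢCp,ᵢ(T_out − Tᵢ) = 0
T_out = Σ ṁᵢCp,ᵢTᵢ / Σ ṁᵢCp,ᵢ
      = -5994.6 / 184.71 = -32.454 °C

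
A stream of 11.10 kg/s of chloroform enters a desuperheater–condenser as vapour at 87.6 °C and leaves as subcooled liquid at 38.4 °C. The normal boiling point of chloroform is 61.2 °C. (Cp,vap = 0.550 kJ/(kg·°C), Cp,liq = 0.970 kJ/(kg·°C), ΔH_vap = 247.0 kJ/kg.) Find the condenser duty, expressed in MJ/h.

Q_c = 11300 MJ/h

vapour 87.6→61.2 °C: -14.52 kJ/kg
condensation at 61.2 °C: -247 kJ/kg
liquid 61.2→38.4 °C: -22.116 kJ/kg
Δh = -14.52 + -247 + -22.116 = -283.64 kJ/kg
Q = ṁ·Δh = 11.10 kg/s × -283.64 kJ/kg = -3148.4 kJ/s
|Q| = 3148.4 kW = 11334 MJ/h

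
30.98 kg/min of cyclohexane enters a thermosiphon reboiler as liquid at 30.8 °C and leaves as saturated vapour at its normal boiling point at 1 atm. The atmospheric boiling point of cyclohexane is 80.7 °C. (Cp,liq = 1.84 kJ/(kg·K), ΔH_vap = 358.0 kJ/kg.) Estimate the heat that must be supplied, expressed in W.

Q = 232000 W

liquid 30.8→80.7 °C: 91.816 kJ/kg
vaporisation at 80.7 °C: 358 kJ/kg
Δh = 91.816 + 358 = 449.82 kJ/kg
Q = ṁ·Δh = 30.98 kg/min × 449.82 kJ/kg = 13935 kJ/min
|Q| = 232.25 kW = 232250 W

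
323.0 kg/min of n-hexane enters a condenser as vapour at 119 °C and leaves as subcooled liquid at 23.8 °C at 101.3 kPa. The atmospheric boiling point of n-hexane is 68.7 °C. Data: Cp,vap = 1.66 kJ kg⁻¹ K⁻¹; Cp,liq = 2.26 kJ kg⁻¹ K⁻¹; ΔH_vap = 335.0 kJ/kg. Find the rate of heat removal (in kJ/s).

vapour 119→68.7 °C: -83.498 kJ/kg
condensation at 68.7 °C: -335 kJ/kg
liquid 68.7→23.8 °C: -101.47 kJ/kg
Δh = -83.498 + -335 + -101.47 = -519.97 kJ/kg
Q = ṁ·Δh = 323.0 kg/min × -519.97 kJ/kg = -167950 kJ/min
|Q| = 2799.2 kW

Q_c = 2800 kJ/s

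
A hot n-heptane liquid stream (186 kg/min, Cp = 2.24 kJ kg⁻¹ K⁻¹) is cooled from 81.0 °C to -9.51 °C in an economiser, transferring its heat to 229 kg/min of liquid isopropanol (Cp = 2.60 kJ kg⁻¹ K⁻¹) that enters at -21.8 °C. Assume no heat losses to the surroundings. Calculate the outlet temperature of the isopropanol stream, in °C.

T_c,out = 41.5 °C

Heat released by hot stream: Q = 186 × 2.24 × (81.0 − -9.51) = 37710 kJ/min
Energy balance on cold side (adiabatic exchanger): Q = ṁ_c·Cp_c·(T_c,out − T_c,in)
T_c,out = -21.8 + 37710/(229 × 2.60) = 41.536 °C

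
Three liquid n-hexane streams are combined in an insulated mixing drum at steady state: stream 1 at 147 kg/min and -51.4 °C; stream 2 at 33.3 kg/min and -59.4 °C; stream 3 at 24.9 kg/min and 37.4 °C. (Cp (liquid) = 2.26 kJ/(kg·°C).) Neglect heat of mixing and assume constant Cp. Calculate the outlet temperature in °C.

T_out = -41.9 °C

No heat crosses the boundary, so H_out = H_in.
T_out = Σ ṁᵢCp,ᵢTᵢ / Σ ṁᵢCp,ᵢ
      = -19442 / 463.75 = -41.923 °C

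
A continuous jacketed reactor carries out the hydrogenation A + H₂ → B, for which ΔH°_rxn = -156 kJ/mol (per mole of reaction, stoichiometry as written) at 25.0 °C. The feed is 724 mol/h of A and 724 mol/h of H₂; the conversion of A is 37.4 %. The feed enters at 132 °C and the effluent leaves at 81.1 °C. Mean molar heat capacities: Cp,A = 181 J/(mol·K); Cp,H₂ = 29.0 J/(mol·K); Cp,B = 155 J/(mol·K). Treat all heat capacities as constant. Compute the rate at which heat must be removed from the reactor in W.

Extent of reaction ξ = 0.374 × 724 = 270.78 mol/h
Reaction term: ξ·ΔH°_rxn = 270.78 × -156 = -42241 kJ/h
Sensible, feed 132→25 °C: -16268 kJ/h
Outlet flows (mol/h): A 453.22, H₂ 453.22, B 270.78
Sensible, products 25→81.1 °C: 7694 kJ/h
Q = ΔH = -50815 kJ/h = -14.115 kW
Heat removed = 14115 W

Q_out = 14100 W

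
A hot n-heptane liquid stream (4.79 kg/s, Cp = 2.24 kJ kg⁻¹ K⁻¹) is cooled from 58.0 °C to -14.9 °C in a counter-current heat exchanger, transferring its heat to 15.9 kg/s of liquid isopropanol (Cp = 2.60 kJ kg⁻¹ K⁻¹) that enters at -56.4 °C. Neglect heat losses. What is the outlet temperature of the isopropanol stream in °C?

T_c,out = -37.5 °C

Heat released by hot stream: Q = 4.79 × 2.24 × (58.0 − -14.9) = 782.19 kJ/s
Energy balance on cold side (adiabatic exchanger): Q = ṁ_c·Cp_c·(T_c,out − T_c,in)
T_c,out = -56.4 + 782.19/(15.9 × 2.60) = -37.479 °C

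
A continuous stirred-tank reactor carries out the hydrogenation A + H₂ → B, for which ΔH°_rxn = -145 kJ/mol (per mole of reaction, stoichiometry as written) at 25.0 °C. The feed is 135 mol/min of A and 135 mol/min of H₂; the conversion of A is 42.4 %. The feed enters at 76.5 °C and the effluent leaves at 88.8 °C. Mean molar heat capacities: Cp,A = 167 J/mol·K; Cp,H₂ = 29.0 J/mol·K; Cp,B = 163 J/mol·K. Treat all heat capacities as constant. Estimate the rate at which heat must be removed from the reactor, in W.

Q_out = 135000 W

Extent of reaction ξ = 0.424 × 135 = 57.24 mol/min
Reaction term: ξ·ΔH°_rxn = 57.24 × -145 = -8299.8 kJ/min
Sensible, feed 76.5→25 °C: -1362.7 kJ/min
Outlet flows (mol/min): A 77.76, H₂ 77.76, B 57.24
Sensible, products 25→88.8 °C: 1567.6 kJ/min
Q = ΔH = -8094.9 kJ/min = -134.91 kW
Heat removed = 134910 W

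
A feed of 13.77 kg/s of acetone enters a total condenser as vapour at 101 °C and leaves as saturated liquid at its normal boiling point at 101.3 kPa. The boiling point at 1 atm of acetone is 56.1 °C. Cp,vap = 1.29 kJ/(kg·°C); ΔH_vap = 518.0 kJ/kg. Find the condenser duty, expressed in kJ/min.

vapour 101→56.1 °C: -57.921 kJ/kg
condensation at 56.1 °C: -518 kJ/kg
Δh = -57.921 + -518 = -575.92 kJ/kg
Q = ṁ·Δh = 13.77 kg/s × -575.92 kJ/kg = -7930.4 kJ/s
|Q| = 7930.4 kW = 475830 kJ/min

Q_c = 476000 kJ/min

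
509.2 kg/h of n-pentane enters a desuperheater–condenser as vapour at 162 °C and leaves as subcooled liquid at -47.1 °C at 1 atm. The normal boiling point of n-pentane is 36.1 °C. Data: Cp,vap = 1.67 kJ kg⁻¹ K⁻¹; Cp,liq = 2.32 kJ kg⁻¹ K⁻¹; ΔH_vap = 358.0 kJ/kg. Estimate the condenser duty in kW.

vapour 162→36.1 °C: -210.25 kJ/kg
condensation at 36.1 °C: -358 kJ/kg
liquid 36.1→-47.1 °C: -193.02 kJ/kg
Δh = -210.25 + -358 + -193.02 = -761.28 kJ/kg
Q = ṁ·Δh = 509.2 kg/h × -761.28 kJ/kg = -387640 kJ/h
|Q| = 107.68 kW

Q_c = 108 kW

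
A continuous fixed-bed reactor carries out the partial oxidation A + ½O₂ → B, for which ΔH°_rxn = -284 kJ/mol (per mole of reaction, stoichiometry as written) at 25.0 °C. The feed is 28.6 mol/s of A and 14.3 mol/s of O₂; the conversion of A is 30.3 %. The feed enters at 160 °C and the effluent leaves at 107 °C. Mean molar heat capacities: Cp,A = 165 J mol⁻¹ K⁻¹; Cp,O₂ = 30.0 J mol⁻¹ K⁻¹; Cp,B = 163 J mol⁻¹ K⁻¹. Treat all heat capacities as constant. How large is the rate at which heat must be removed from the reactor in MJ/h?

Extent of reaction ξ = 0.303 × 28.6 = 8.6658 mol/s
Reaction term: ξ·ΔH°_rxn = 8.6658 × -284 = -2461.1 kJ/s
Sensible, feed 160→25 °C: -694.98 kJ/s
Outlet flows (mol/s): A 19.934, O₂ 9.9671, B 8.6658
Sensible, products 25→107 °C: 410.06 kJ/s
Q = ΔH = -2746 kJ/s = -2746 kW
Heat removed = 9885.6 MJ/h

Q_out = 9890 MJ/h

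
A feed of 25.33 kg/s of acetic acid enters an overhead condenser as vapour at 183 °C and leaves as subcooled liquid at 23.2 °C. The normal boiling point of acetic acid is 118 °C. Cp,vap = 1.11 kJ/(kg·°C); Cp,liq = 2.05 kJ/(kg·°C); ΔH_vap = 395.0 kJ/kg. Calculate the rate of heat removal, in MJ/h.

vapour 183→118 °C: -72.15 kJ/kg
condensation at 118 °C: -395 kJ/kg
liquid 118→23.2 °C: -194.34 kJ/kg
Δh = -72.15 + -395 + -194.34 = -661.49 kJ/kg
Q = ṁ·Δh = 25.33 kg/s × -661.49 kJ/kg = -16756 kJ/s
|Q| = 16756 kW = 60320 MJ/h

Q_c = 60300 MJ/h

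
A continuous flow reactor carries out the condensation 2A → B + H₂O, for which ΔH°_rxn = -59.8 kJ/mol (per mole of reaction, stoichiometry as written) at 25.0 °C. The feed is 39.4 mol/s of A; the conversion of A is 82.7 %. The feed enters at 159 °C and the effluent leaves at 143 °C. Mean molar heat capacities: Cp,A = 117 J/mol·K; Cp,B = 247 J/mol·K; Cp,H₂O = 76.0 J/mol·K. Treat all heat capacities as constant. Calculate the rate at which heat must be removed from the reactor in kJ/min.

Q_out = 52600 kJ/min

Extent of reaction ξ = 0.827 × 39.4 / 2 = 16.292 mol/s
Reaction term: ξ·ΔH°_rxn = 16.292 × -59.8 = -974.26 kJ/s
Sensible, feed 159→25 °C: -617.71 kJ/s
Outlet flows (mol/s): A 6.8162, B 16.292, H₂O 16.292
Sensible, products 25→143 °C: 715.05 kJ/s
Q = ΔH = -876.91 kJ/s = -876.91 kW
Heat removed = 52615 kJ/min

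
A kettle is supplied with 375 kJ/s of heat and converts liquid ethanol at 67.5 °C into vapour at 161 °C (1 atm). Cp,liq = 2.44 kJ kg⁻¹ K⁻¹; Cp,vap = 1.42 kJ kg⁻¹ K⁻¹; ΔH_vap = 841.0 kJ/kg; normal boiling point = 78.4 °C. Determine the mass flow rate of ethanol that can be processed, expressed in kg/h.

Δh = 2.44×(78.4−67.5) + 841.0 + 1.42×(161−78.4) = 984.89 kJ/kg
Q = 375 kJ/s = 375 kJ/s = 1.35e+06 kJ/h
ṁ = Q/Δh = 1.35e+06 / 984.89 = 1370.7 kg/h

ṁ = 1370 kg/h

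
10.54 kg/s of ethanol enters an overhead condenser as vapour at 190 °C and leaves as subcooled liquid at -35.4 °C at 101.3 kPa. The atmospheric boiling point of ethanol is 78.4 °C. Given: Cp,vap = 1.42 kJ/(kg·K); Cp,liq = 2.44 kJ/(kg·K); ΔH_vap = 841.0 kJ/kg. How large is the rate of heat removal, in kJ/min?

Q_c = 808000 kJ/min

vapour 190→78.4 °C: -158.47 kJ/kg
condensation at 78.4 °C: -841 kJ/kg
liquid 78.4→-35.4 °C: -277.67 kJ/kg
Δh = -158.47 + -841 + -277.67 = -1277.1 kJ/kg
Q = ṁ·Δh = 10.54 kg/s × -1277.1 kJ/kg = -13461 kJ/s
|Q| = 13461 kW = 807670 kJ/min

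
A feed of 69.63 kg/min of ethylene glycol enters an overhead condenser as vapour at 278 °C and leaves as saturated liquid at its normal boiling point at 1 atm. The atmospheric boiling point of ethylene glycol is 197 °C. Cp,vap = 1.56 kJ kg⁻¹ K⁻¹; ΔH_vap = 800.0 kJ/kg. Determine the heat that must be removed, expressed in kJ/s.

Q_c = 1080 kJ/s

vapour 278→197 °C: -126.36 kJ/kg
condensation at 197 °C: -800 kJ/kg
Δh = -126.36 + -800 = -926.36 kJ/kg
Q = ṁ·Δh = 69.63 kg/min × -926.36 kJ/kg = -64502 kJ/min
|Q| = 1075 kW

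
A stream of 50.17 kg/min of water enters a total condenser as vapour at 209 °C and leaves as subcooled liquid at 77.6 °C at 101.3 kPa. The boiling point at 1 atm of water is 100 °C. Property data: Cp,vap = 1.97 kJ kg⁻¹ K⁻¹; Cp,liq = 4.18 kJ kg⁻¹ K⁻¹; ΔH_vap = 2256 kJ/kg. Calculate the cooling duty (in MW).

vapour 209→100 °C: -214.73 kJ/kg
condensation at 100 °C: -2256 kJ/kg
liquid 100→77.6 °C: -93.632 kJ/kg
Δh = -214.73 + -2256 + -93.632 = -2564.4 kJ/kg
Q = ṁ·Δh = 50.17 kg/min × -2564.4 kJ/kg = -128650 kJ/min
|Q| = 2144.2 kW = 2.1442 MW

Q_c = 2.14 MW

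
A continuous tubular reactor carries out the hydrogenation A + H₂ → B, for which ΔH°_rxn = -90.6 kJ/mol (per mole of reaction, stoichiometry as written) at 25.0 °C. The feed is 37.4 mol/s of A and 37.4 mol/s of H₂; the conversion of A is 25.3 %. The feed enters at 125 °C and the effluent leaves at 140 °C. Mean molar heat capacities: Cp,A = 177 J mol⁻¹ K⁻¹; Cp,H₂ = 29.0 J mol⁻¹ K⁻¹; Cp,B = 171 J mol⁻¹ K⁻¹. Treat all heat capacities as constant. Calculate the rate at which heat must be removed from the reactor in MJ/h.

Extent of reaction ξ = 0.253 × 37.4 = 9.4622 mol/s
Reaction term: ξ·ΔH°_rxn = 9.4622 × -90.6 = -857.28 kJ/s
Sensible, feed 125→25 °C: -770.44 kJ/s
Outlet flows (mol/s): A 27.938, H₂ 27.938, B 9.4622
Sensible, products 25→140 °C: 847.92 kJ/s
Q = ΔH = -779.79 kJ/s = -779.79 kW
Heat removed = 2807.3 MJ/h

Q_out = 2810 MJ/h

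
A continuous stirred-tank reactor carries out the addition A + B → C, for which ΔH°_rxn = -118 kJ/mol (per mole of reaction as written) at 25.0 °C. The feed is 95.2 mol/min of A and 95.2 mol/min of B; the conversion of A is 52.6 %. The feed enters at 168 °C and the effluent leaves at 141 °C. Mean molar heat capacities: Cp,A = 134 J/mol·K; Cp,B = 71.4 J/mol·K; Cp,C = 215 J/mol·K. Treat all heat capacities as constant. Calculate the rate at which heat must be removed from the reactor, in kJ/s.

Q_out = 106 kJ/s

Extent of reaction ξ = 0.526 × 95.2 = 50.075 mol/min
Reaction term: ξ·ΔH°_rxn = 50.075 × -118 = -5908.9 kJ/min
Sensible, feed 168→25 °C: -2796.2 kJ/min
Outlet flows (mol/min): A 45.125, B 45.125, C 50.075
Sensible, products 25→141 °C: 2324 kJ/min
Q = ΔH = -6381.1 kJ/min = -106.35 kW
Heat removed = 106.35 kJ/s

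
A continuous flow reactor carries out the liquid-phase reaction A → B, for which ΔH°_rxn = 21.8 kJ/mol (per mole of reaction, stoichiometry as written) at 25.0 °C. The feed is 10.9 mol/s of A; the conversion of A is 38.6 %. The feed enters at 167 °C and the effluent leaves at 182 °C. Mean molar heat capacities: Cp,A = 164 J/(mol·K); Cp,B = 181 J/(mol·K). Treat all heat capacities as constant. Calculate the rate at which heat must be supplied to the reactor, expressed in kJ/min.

Q_in = 7790 kJ/min

Extent of reaction ξ = 0.386 × 10.9 = 4.2074 mol/s
Reaction term: ξ·ΔH°_rxn = 4.2074 × 21.8 = 91.721 kJ/s
Sensible, feed 167→25 °C: -253.84 kJ/s
Outlet flows (mol/s): A 6.6926, B 4.2074
Sensible, products 25→182 °C: 291.88 kJ/s
Q = ΔH = 129.76 kJ/s = 129.76 kW
Heat supplied = 7785.9 kJ/min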